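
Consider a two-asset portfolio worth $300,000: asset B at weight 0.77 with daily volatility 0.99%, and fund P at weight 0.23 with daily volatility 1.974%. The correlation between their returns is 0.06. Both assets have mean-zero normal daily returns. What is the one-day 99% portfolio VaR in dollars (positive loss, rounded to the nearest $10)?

σ_p² = 0.77²·0.99² + 0.23²·1.974² + 2·0.06·0.77·0.23·0.99·1.974 = 0.8288 (%²).
σ_p = √0.8288 = 0.910%.
At 99%, z = 2.326.
VaR = 2.326 × 0.910% = 2.117%; on $300,000 that is $6,351.

$6,350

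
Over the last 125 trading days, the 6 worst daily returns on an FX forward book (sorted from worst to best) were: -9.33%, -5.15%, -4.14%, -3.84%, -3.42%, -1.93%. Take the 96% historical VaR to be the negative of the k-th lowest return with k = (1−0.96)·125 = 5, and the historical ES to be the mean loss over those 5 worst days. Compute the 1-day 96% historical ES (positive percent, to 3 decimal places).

5.176%

The 5 worst returns sum to -25.88%.
ES = −(-25.88%) / 5 = 5.176%.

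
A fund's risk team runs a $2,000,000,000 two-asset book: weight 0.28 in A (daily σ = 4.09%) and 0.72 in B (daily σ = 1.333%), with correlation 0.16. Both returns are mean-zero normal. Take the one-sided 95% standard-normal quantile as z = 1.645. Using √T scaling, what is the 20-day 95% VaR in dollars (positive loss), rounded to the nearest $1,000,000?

σ_p = √(0.28²·4.09² + 0.72²·1.333² + 2·0.16·0.28·0.72·4.09·1.333) = 1.608%.
σ_{20d} = 1.608% × √20 = 7.191%.
VaR = 1.645 × 7.191% = 11.829%; on $2,000,000,000 that is $236,580,000.

$237,000,000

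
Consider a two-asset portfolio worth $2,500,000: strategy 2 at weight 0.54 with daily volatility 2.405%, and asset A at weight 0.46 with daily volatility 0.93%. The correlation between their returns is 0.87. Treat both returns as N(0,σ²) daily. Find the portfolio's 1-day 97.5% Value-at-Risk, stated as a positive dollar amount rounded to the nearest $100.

σ_p² = 0.54²·2.405² + 0.46²·0.93² + 2·0.87·0.54·0.46·2.405·0.93 = 2.8364 (%²).
σ_p = √2.8364 = 1.684%.
At 97.5%, z = 1.960.
VaR = 1.960 × 1.684% = 3.301%; on $2,500,000 that is $82,525.

$82,500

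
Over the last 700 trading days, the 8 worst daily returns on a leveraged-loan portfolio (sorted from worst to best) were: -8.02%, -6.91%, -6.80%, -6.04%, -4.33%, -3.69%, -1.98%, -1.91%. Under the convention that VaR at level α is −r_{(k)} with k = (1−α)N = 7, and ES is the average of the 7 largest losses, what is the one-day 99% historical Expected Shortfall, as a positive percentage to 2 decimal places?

The 7 worst returns sum to -37.77%.
ES = −(-37.77%) / 7 = 5.3957…% ≈ 5.40%.

5.40%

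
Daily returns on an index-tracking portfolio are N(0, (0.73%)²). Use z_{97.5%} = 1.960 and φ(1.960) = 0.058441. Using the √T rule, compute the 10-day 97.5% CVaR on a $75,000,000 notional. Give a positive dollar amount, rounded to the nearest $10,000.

$4,050,000

σ_{10d} = 0.73% × √10 = 2.308%.
ES multiplier = φ(z)/(1−α) = 0.058441/0.025 = 2.338.
ES = 2.308% × 2.338 = 5.396%; on $75,000,000: $4,047,000.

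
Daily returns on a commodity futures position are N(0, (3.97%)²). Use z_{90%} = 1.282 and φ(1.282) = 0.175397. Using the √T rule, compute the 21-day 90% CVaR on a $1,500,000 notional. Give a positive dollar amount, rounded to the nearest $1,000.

σ_{21d} = 3.97% × √21 = 18.193%.
ES multiplier = φ(z)/(1−α) = 0.175397/0.1 = 1.754.
ES = 18.193% × 1.754 = 31.911%; on $1,500,000: $478,665.

$479,000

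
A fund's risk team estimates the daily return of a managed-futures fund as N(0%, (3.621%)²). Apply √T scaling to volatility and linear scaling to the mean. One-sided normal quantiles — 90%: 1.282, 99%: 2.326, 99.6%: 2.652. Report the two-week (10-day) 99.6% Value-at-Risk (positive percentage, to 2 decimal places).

30.37%

σ_{10d} = 3.621% × √10 = 11.451%.
VaR = 2.652 × 11.451% = 30.368%.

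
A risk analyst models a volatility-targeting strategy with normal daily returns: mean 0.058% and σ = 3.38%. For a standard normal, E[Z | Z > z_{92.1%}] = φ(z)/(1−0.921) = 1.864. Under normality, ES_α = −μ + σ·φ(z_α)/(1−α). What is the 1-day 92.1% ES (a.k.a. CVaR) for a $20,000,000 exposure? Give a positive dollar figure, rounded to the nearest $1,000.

$1,248,000

ES = −(0.058%) + 3.38% × 1.864 = 6.242%.
On $20,000,000: 0.06242 × $20,000,000 = $1,248,400.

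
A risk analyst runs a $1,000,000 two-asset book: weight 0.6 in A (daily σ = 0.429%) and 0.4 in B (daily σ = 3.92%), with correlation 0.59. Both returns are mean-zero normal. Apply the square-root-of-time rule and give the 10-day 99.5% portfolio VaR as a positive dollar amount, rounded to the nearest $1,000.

$141,000

σ_p = √(0.6²·0.429² + 0.4²·3.92² + 2·0.59·0.6·0.4·0.429·3.92) = 1.732%.
σ_{10d} = 1.732% × √10 = 5.477%.
z(99.5%) = 2.576.
VaR = 2.576 × 5.477% = 14.109%; on $1,000,000 that is $141,090.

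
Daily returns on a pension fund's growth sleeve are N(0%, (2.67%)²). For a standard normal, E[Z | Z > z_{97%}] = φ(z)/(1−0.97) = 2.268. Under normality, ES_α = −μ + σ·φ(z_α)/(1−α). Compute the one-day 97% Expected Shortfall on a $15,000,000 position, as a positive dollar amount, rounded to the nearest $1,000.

$908,000

ES = 2.67% × 2.268 = 6.056%.
On $15,000,000: 0.06056 × $15,000,000 = $908,400.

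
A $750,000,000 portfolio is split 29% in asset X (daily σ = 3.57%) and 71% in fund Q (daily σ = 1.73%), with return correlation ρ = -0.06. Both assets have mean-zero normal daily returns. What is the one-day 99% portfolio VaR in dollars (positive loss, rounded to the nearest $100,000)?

σ_p² = 0.29²·3.57² + 0.71²·1.73² + 2·-0.06·0.29·0.71·3.57·1.73 = 2.4280 (%²).
σ_p = √2.4280 = 1.558%.
At 99%, z = 2.326.
VaR = 2.326 × 1.558% = 3.624%; on $750,000,000 that is $27,180,000.

$27,200,000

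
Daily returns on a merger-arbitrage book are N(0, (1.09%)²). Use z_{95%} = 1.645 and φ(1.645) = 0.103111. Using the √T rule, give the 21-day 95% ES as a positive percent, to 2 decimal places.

σ_{21d} = 1.09% × √21 = 4.995%.
ES multiplier = φ(z)/(1−α) = 0.103111/0.05 = 2.062.
ES = 4.995% × 2.062 = 10.300%.

10.30%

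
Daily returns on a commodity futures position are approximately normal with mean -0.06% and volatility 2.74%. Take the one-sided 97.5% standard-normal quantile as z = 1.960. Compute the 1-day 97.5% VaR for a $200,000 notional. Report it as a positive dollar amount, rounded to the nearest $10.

VaR = −μ + z·σ = −(-0.06%) + 1.960 × 2.74% = 5.430%.
On $200,000: 0.05430 × $200,000 = $10,860.

$10,860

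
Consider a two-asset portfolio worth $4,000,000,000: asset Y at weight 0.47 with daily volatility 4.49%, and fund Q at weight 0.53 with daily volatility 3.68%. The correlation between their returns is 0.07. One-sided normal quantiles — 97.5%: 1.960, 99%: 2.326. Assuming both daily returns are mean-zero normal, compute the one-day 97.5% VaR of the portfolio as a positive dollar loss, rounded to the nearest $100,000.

$233,000,000

σ_p² = 0.47²·4.49² + 0.53²·3.68² + 2·0.07·0.47·0.53·4.49·3.68 = 8.8337 (%²).
σ_p = √8.8337 = 2.972%.
VaR = 1.960 × 2.972% = 5.825%; on $4,000,000,000 that is $233,000,000.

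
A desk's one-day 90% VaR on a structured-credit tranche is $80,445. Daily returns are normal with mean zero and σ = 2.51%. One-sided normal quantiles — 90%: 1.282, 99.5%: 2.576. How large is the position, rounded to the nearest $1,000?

$2,500,000

VaR as a fraction of value: z·σ = 1.282 × 2.51% = 3.21782%.
Position = $80,445 / 0.0321782 = $2,499,984.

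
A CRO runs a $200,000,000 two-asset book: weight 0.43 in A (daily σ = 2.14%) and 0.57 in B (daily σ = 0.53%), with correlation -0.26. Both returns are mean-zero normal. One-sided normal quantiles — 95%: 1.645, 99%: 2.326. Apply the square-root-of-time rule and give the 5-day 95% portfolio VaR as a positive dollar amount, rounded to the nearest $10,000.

σ_p = √(0.43²·2.14² + 0.57²·0.53² + 2·-0.26·0.43·0.57·2.14·0.53) = 0.891%.
σ_{5d} = 0.891% × √5 = 1.992%.
VaR = 1.645 × 1.992% = 3.277%; on $200,000,000 that is $6,554,000.

$6,550,000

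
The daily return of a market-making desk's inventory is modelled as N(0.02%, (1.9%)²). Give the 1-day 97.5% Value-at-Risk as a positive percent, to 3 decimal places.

3.704%

At 97.5% one-sided, z = 1.960.
VaR = −μ + z·σ = −(0.02%) + 1.960 × 1.9% = 3.704%.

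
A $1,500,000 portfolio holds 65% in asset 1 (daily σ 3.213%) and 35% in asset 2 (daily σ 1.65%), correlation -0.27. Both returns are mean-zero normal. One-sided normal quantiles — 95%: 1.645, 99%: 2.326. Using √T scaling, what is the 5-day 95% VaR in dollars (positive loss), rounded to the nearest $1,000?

$111,000

σ_p = √(0.65²·3.213² + 0.35²·1.65² + 2·-0.27·0.65·0.35·3.213·1.65) = 2.011%.
σ_{5d} = 2.011% × √5 = 4.497%.
VaR = 1.645 × 4.497% = 7.398%; on $1,500,000 that is $110,970.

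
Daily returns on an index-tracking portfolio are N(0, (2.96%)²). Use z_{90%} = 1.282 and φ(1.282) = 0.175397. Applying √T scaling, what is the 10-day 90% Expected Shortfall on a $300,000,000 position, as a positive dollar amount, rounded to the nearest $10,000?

σ_{10d} = 2.96% × √10 = 9.360%.
ES multiplier = φ(z)/(1−α) = 0.175397/0.1 = 1.754.
ES = 9.360% × 1.754 = 16.417%; on $300,000,000: $49,251,000.

$49,250,000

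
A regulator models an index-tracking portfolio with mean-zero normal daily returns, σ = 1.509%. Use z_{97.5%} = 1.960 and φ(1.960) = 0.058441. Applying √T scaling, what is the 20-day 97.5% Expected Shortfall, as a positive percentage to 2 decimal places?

σ_{20d} = 1.509% × √20 = 6.748%.
ES multiplier = φ(z)/(1−α) = 0.058441/0.025 = 2.338.
ES = 6.748% × 2.338 = 15.777%.

15.78%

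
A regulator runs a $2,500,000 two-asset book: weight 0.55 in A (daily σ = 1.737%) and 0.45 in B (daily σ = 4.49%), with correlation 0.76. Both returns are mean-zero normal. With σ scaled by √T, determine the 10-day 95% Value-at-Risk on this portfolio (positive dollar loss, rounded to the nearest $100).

σ_p = √(0.55²·1.737² + 0.45²·4.49² + 2·0.76·0.55·0.45·1.737·4.49) = 2.816%.
σ_{10d} = 2.816% × √10 = 8.905%.
z(95%) = 1.645.
VaR = 1.645 × 8.905% = 14.649%; on $2,500,000 that is $366,225.

$366,200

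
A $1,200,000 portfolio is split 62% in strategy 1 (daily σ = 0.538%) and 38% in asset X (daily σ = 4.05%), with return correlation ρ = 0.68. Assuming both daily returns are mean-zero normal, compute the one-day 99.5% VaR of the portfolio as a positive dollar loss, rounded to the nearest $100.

$55,100

σ_p² = 0.62²·0.538² + 0.38²·4.05² + 2·0.68·0.62·0.38·0.538·4.05 = 3.1779 (%²).
σ_p = √3.1779 = 1.783%.
At 99.5%, z = 2.576.
VaR = 2.576 × 1.783% = 4.593%; on $1,200,000 that is $55,116.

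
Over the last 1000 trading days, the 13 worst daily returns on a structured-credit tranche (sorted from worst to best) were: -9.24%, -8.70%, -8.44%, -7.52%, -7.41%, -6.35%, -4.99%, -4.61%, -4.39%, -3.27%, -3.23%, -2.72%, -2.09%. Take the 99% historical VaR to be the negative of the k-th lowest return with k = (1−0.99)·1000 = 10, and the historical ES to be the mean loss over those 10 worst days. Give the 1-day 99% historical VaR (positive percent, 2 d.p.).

k = 10; the 10th lowest return is -3.27%, so VaR = 3.27%.

3.27%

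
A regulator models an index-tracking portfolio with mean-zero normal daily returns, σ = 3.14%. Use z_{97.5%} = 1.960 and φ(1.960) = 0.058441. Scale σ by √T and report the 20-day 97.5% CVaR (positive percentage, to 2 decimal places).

σ_{20d} = 3.14% × √20 = 14.043%.
ES multiplier = φ(z)/(1−α) = 0.058441/0.025 = 2.338.
ES = 14.043% × 2.338 = 32.833%.

32.83%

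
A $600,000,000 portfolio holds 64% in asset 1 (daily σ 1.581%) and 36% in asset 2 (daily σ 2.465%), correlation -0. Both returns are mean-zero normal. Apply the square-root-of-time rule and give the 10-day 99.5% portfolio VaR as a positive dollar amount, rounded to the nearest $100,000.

$65,800,000

σ_p = √(0.64²·1.581² + 0.36²·2.465² + 2·-0·0.64·0.36·1.581·2.465) = 1.346%.
σ_{10d} = 1.346% × √10 = 4.256%.
z(99.5%) = 2.576.
VaR = 2.576 × 4.256% = 10.963%; on $600,000,000 that is $65,778,000.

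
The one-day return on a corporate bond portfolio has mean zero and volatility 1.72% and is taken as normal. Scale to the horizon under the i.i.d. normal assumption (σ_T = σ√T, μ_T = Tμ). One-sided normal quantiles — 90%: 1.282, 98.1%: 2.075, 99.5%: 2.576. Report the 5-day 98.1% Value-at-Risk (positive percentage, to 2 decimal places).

7.98%

σ_{5d} = 1.72% × √5 = 3.846%.
VaR = 2.075 × 3.846% = 7.980%.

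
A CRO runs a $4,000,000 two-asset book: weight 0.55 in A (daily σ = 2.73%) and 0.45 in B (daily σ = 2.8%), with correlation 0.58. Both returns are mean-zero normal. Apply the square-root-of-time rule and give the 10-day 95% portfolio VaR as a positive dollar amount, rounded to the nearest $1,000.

σ_p = √(0.55²·2.73² + 0.45²·2.8² + 2·0.58·0.55·0.45·2.73·2.8) = 2.457%.
σ_{10d} = 2.457% × √10 = 7.770%.
z(95%) = 1.645.
VaR = 1.645 × 7.770% = 12.782%; on $4,000,000 that is $511,280.

$511,000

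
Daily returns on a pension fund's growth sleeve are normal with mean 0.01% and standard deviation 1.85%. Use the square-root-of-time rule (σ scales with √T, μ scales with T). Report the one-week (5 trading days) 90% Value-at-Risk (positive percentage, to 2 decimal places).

5.25%

At 90%, z = 1.282.
σ_{5d} = 1.85% × √5 = 4.137%; μ_{5d} = 5 × 0.01% = 0.050%.
VaR = −(0.050%) + 1.282 × 4.137% = 5.254%.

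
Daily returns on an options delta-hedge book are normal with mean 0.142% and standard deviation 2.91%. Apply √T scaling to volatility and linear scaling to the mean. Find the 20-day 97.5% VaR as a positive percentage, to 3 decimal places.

22.667%

At 97.5%, z = 1.960.
σ_{20d} = 2.91% × √20 = 13.014%; μ_{20d} = 20 × 0.142% = 2.840%.
VaR = −(2.840%) + 1.960 × 13.014% = 22.667%.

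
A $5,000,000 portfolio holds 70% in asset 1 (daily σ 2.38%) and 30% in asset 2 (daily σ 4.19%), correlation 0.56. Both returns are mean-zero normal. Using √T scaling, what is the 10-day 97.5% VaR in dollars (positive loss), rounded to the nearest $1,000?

σ_p = √(0.7²·2.38² + 0.3²·4.19² + 2·0.56·0.7·0.3·2.38·4.19) = 2.589%.
σ_{10d} = 2.589% × √10 = 8.187%.
z(97.5%) = 1.960.
VaR = 1.960 × 8.187% = 16.047%; on $5,000,000 that is $802,350.

$802,000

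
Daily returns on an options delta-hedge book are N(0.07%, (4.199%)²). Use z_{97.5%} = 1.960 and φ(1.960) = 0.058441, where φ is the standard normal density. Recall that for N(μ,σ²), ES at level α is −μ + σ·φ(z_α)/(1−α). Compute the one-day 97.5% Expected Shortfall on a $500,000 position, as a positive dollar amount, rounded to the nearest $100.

$48,700

Tail multiplier: φ(z)/(1−α) = 0.058441 / 0.025 = 2.338.
ES = −(0.07%) + 4.199% × 2.338 = 9.747%.
On $500,000: 0.09747 × $500,000 = $48,735.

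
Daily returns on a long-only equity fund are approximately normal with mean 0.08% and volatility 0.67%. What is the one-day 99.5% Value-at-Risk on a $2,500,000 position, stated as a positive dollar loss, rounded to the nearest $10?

At 99.5% one-sided, z = 2.576.
VaR = −μ + z·σ = −(0.08%) + 2.576 × 0.67% = 1.646%.
On $2,500,000: 0.01646 × $2,500,000 = $41,150.

$41,150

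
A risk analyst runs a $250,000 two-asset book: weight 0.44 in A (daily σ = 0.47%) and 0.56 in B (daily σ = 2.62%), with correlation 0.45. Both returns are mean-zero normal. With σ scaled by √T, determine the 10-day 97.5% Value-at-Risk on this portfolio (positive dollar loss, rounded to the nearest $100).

σ_p = √(0.44²·0.47² + 0.56²·2.62² + 2·0.45·0.44·0.56·0.47·2.62) = 1.571%.
σ_{10d} = 1.571% × √10 = 4.968%.
z(97.5%) = 1.960.
VaR = 1.960 × 4.968% = 9.737%; on $250,000 that is $24,342.

$24,300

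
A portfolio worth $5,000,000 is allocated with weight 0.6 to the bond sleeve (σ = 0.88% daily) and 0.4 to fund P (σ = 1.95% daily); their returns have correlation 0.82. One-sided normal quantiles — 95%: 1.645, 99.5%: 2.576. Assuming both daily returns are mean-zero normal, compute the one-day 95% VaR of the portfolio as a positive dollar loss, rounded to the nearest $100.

σ_p² = 0.6²·0.88² + 0.4²·1.95² + 2·0.82·0.6·0.4·0.88·1.95 = 1.5626 (%²).
σ_p = √1.5626 = 1.250%.
VaR = 1.645 × 1.250% = 2.056%; on $5,000,000 that is $102,800.

$102,800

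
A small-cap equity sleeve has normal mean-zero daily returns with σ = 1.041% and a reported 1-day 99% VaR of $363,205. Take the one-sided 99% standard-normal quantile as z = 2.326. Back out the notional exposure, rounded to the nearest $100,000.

$15,000,000

VaR as a fraction of value: z·σ = 2.326 × 1.041% = 2.42137%.
Position = $363,205 / 0.0242137 = $15,000,004.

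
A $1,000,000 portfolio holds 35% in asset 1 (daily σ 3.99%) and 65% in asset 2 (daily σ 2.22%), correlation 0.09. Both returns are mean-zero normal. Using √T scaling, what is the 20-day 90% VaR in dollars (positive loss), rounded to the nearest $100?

σ_p = √(0.35²·3.99² + 0.65²·2.22² + 2·0.09·0.35·0.65·3.99·2.22) = 2.096%.
σ_{20d} = 2.096% × √20 = 9.374%.
z(90%) = 1.282.
VaR = 1.282 × 9.374% = 12.017%; on $1,000,000 that is $120,170.

$120,200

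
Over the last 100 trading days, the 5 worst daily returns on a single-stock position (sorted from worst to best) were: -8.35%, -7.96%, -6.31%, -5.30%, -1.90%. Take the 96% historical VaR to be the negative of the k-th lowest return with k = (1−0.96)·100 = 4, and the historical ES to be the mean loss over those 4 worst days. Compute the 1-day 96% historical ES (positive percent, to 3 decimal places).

The 4 worst returns sum to -27.92%.
ES = −(-27.92%) / 4 = 6.98% ≈ 6.980%.

6.980%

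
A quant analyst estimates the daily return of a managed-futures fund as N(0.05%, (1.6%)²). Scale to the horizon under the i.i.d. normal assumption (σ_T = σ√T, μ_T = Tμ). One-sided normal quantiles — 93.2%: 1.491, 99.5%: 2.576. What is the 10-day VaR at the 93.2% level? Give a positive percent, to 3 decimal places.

7.044%

σ_{10d} = 1.6% × √10 = 5.060%; μ_{10d} = 10 × 0.05% = 0.500%.
VaR = −(0.500%) + 1.491 × 5.060% = 7.044%.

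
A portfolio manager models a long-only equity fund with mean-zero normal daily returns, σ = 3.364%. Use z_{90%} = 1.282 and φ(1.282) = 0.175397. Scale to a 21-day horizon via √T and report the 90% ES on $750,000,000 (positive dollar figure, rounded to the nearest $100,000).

$202,800,000

σ_{21d} = 3.364% × √21 = 15.416%.
ES multiplier = φ(z)/(1−α) = 0.175397/0.1 = 1.754.
ES = 15.416% × 1.754 = 27.040%; on $750,000,000: $202,800,000.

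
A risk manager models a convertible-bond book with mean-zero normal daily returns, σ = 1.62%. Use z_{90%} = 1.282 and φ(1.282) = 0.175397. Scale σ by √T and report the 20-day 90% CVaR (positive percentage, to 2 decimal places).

σ_{20d} = 1.62% × √20 = 7.245%.
ES multiplier = φ(z)/(1−α) = 0.175397/0.1 = 1.754.
ES = 7.245% × 1.754 = 12.708%.

12.71%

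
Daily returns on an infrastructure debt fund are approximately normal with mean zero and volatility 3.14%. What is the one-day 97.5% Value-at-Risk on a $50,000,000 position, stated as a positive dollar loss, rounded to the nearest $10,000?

$3,080,000

At 97.5% one-sided, z = 1.960.
VaR = z·σ = 1.960 × 3.14% = 6.154%.
On $50,000,000: 0.06154 × $50,000,000 = $3,077,000.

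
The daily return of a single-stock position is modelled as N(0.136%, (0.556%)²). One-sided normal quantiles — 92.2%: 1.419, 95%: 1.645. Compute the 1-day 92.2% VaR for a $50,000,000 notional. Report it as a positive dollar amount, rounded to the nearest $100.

$326,500

VaR = −μ + z·σ = −(0.136%) + 1.419 × 0.556% = 0.653%.
On $50,000,000: 0.00653 × $50,000,000 = $326,500.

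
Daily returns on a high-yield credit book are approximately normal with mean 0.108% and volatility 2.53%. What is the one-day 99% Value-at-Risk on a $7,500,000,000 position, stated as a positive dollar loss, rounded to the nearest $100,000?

$433,300,000

At 99% one-sided, z = 2.326.
VaR = −μ + z·σ = −(0.108%) + 2.326 × 2.53% = 5.777%.
On $7,500,000,000: 0.05777 × $7,500,000,000 = $433,275,000.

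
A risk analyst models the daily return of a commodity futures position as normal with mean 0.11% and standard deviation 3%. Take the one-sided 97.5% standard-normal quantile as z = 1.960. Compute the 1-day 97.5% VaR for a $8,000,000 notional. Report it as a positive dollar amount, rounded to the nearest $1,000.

$462,000

VaR = −μ + z·σ = −(0.11%) + 1.960 × 3% = 5.770%.
On $8,000,000: 0.05770 × $8,000,000 = $461,600.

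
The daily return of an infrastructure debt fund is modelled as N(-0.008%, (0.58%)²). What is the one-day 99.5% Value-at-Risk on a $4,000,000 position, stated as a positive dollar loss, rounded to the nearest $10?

At 99.5% one-sided, z = 2.576.
VaR = −μ + z·σ = −(-0.008%) + 2.576 × 0.58% = 1.502%.
On $4,000,000: 0.01502 × $4,000,000 = $60,080.

$60,080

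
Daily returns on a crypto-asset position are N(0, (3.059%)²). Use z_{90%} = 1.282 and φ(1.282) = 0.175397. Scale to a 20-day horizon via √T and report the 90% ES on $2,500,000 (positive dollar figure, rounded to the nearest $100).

σ_{20d} = 3.059% × √20 = 13.680%.
ES multiplier = φ(z)/(1−α) = 0.175397/0.1 = 1.754.
ES = 13.680% × 1.754 = 23.995%; on $2,500,000: $599,875.

$599,900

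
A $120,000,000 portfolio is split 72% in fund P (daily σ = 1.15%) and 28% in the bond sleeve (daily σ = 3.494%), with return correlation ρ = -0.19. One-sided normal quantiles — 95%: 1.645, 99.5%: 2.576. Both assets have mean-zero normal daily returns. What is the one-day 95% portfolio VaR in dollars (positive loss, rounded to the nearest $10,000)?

σ_p² = 0.72²·1.15² + 0.28²·3.494² + 2·-0.19·0.72·0.28·1.15·3.494 = 1.3349 (%²).
σ_p = √1.3349 = 1.155%.
VaR = 1.645 × 1.155% = 1.900%; on $120,000,000 that is $2,280,000.

$2,280,000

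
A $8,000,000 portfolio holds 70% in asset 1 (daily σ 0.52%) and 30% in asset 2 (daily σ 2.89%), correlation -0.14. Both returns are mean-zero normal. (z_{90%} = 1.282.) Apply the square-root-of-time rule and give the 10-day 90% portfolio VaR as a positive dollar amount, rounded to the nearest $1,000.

$289,000

σ_p = √(0.7²·0.52² + 0.3²·2.89² + 2·-0.14·0.7·0.3·0.52·2.89) = 0.892%.
σ_{10d} = 0.892% × √10 = 2.821%.
VaR = 1.282 × 2.821% = 3.617%; on $8,000,000 that is $289,360.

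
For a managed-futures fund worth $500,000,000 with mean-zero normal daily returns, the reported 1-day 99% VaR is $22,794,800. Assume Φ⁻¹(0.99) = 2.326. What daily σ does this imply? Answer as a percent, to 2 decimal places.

VaR as a fraction: $22,794,800 / $500,000,000 = 4.559%.
σ = VaR / z = 4.559% / 2.326 = 1.960%.

1.96%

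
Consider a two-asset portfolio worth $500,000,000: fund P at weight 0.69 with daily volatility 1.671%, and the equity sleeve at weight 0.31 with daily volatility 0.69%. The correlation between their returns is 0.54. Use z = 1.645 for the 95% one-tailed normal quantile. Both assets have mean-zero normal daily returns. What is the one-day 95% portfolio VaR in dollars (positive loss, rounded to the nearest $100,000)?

σ_p² = 0.69²·1.671² + 0.31²·0.69² + 2·0.54·0.69·0.31·1.671·0.69 = 1.6415 (%²).
σ_p = √1.6415 = 1.281%.
VaR = 1.645 × 1.281% = 2.107%; on $500,000,000 that is $10,535,000.

$10,500,000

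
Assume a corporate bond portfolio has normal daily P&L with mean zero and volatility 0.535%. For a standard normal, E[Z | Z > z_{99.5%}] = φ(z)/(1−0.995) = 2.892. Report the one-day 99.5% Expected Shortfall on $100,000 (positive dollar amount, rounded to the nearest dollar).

ES = 0.535% × 2.892 = 1.547%.
On $100,000: 0.01547 × $100,000 = $1,547.

$1,547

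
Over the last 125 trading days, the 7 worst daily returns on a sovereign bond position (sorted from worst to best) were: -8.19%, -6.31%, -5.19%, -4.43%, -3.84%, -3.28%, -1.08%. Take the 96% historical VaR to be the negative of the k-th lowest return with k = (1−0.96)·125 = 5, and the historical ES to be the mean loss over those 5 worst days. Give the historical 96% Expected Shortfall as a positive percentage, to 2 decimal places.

5.59%

The 5 worst returns sum to -27.96%.
ES = −(-27.96%) / 5 = 5.592% ≈ 5.59%.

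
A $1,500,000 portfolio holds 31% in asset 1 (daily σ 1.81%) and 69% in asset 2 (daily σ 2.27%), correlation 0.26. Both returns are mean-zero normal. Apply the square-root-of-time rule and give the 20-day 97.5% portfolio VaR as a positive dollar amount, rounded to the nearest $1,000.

$236,000

σ_p = √(0.31²·1.81² + 0.69²·2.27² + 2·0.26·0.31·0.69·1.81·2.27) = 1.796%.
σ_{20d} = 1.796% × √20 = 8.032%.
z(97.5%) = 1.960.
VaR = 1.960 × 8.032% = 15.743%; on $1,500,000 that is $236,145.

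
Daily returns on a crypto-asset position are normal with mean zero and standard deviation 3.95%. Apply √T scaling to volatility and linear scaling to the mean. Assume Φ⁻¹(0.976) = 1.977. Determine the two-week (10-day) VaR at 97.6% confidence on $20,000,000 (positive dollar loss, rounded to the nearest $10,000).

σ_{10d} = 3.95% × √10 = 12.491%.
VaR = 1.977 × 12.491% = 24.695%.
On $20,000,000: 0.24695 × $20,000,000 = $4,939,000.

$4,940,000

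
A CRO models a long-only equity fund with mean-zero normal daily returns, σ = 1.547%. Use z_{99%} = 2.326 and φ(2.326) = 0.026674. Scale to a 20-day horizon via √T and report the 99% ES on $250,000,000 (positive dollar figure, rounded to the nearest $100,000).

$46,100,000

σ_{20d} = 1.547% × √20 = 6.918%.
ES multiplier = φ(z)/(1−α) = 0.026674/0.01 = 2.667.
ES = 6.918% × 2.667 = 18.450%; on $250,000,000: $46,125,000.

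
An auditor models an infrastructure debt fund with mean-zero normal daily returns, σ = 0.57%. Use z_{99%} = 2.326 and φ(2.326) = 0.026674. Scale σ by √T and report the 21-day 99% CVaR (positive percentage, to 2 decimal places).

σ_{21d} = 0.57% × √21 = 2.612%.
ES multiplier = φ(z)/(1−α) = 0.026674/0.01 = 2.667.
ES = 2.612% × 2.667 = 6.966%.

6.97%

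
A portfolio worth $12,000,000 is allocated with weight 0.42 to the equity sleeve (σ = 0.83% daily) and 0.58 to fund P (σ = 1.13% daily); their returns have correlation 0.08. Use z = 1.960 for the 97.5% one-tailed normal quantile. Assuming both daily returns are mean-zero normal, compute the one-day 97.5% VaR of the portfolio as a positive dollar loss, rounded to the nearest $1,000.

$180,000

σ_p² = 0.42²·0.83² + 0.58²·1.13² + 2·0.08·0.42·0.58·0.83·1.13 = 0.5876 (%²).
σ_p = √0.5876 = 0.767%.
VaR = 1.960 × 0.767% = 1.503%; on $12,000,000 that is $180,360.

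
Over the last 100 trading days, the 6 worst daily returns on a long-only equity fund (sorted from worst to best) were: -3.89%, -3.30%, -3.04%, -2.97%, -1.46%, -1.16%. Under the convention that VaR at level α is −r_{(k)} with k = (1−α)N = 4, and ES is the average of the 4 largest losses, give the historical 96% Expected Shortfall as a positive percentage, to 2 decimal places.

The 4 worst returns sum to -13.20%.
ES = −(-13.20%) / 4 = 3.3% ≈ 3.30%.

3.30%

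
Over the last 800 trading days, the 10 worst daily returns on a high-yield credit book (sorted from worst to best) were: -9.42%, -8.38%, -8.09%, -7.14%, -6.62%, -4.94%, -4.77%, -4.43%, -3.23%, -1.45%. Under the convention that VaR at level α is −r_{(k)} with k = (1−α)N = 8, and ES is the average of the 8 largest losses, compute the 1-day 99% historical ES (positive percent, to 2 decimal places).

6.72%

The 8 worst returns sum to -53.79%.
ES = −(-53.79%) / 8 = 6.72375% ≈ 6.72%.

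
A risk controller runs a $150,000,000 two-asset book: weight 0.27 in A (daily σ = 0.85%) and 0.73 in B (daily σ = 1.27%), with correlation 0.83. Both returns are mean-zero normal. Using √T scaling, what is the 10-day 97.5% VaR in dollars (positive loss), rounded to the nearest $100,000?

σ_p = √(0.27²·0.85² + 0.73²·1.27² + 2·0.83·0.27·0.73·0.85·1.27) = 1.125%.
σ_{10d} = 1.125% × √10 = 3.558%.
z(97.5%) = 1.960.
VaR = 1.960 × 3.558% = 6.974%; on $150,000,000 that is $10,461,000.

$10,500,000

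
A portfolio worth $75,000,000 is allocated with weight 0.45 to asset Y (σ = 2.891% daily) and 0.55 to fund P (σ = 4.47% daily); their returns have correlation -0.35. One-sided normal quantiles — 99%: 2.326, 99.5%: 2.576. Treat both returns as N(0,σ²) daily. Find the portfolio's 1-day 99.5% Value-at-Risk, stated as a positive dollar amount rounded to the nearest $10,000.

σ_p² = 0.45²·2.891² + 0.55²·4.47² + 2·-0.35·0.45·0.55·2.891·4.47 = 5.4978 (%²).
σ_p = √5.4978 = 2.345%.
VaR = 2.576 × 2.345% = 6.041%; on $75,000,000 that is $4,530,750.

$4,530,000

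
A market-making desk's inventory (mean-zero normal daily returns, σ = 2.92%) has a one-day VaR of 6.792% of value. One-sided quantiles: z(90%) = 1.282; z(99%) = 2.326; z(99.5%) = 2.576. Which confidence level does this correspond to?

99%

Implied z = VaR/σ = 6.792 / 2.92 = 2.326.
This matches z(99%) = 2.326.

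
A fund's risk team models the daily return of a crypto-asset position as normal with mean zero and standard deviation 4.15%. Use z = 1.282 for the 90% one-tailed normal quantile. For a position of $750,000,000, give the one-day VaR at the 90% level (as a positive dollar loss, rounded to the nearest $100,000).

VaR = z·σ = 1.282 × 4.15% = 5.320%.
On $750,000,000: 0.05320 × $750,000,000 = $39,900,000.

$39,900,000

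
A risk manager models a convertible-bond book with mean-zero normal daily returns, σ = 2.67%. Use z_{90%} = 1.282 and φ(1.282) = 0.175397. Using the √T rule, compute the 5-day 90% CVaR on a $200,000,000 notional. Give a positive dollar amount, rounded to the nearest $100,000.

$20,900,000

σ_{5d} = 2.67% × √5 = 5.970%.
ES multiplier = φ(z)/(1−α) = 0.175397/0.1 = 1.754.
ES = 5.970% × 1.754 = 10.471%; on $200,000,000: $20,942,000.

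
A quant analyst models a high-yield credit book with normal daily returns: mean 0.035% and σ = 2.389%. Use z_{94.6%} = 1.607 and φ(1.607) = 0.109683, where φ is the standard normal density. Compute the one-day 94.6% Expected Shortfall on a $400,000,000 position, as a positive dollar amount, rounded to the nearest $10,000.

$19,270,000

Tail multiplier: φ(z)/(1−α) = 0.109683 / 0.054 = 2.031.
ES = −(0.035%) + 2.389% × 2.031 = 4.817%.
On $400,000,000: 0.04817 × $400,000,000 = $19,268,000.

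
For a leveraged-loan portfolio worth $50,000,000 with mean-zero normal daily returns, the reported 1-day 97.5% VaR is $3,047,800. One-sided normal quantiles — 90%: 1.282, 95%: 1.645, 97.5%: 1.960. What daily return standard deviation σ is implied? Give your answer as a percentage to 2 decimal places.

VaR as a fraction: $3,047,800 / $50,000,000 = 6.096%.
σ = VaR / z = 6.096% / 1.960 = 3.110%.

3.11%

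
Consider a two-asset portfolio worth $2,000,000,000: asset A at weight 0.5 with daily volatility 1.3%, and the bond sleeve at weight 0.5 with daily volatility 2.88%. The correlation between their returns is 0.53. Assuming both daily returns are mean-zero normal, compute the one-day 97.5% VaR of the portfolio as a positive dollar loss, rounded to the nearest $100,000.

$73,200,000

σ_p² = 0.5²·1.3² + 0.5²·2.88² + 2·0.53·0.5·0.5·1.3·2.88 = 3.4883 (%²).
σ_p = √3.4883 = 1.868%.
At 97.5%, z = 1.960.
VaR = 1.960 × 1.868% = 3.661%; on $2,000,000,000 that is $73,220,000.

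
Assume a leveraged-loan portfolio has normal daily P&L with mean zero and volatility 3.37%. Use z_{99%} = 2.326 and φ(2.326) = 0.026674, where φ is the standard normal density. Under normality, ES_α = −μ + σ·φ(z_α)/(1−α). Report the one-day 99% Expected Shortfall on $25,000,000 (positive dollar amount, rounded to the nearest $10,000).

$2,250,000

Tail multiplier: φ(z)/(1−α) = 0.026674 / 0.01 = 2.667.
ES = 3.37% × 2.667 = 8.988%.
On $25,000,000: 0.08988 × $25,000,000 = $2,247,000.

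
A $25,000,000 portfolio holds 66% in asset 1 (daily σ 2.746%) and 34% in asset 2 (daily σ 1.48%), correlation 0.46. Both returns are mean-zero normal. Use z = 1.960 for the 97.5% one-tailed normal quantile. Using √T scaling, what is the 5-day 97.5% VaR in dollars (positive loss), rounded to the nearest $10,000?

σ_p = √(0.66²·2.746² + 0.34²·1.48² + 2·0.46·0.66·0.34·2.746·1.48) = 2.092%.
σ_{5d} = 2.092% × √5 = 4.678%.
VaR = 1.960 × 4.678% = 9.169%; on $25,000,000 that is $2,292,250.

$2,290,000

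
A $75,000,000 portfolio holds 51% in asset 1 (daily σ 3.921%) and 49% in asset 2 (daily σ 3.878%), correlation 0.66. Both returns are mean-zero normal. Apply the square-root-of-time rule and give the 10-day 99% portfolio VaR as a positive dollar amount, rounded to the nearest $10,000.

$19,600,000

σ_p = √(0.51²·3.921² + 0.49²·3.878² + 2·0.66·0.51·0.49·3.921·3.878) = 3.553%.
σ_{10d} = 3.553% × √10 = 11.236%.
z(99%) = 2.326.
VaR = 2.326 × 11.236% = 26.135%; on $75,000,000 that is $19,601,250.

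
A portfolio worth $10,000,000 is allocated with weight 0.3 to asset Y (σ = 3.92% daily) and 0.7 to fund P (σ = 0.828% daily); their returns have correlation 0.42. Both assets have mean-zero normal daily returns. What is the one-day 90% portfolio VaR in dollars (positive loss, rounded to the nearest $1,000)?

$194,000

σ_p² = 0.3²·3.92² + 0.7²·0.828² + 2·0.42·0.3·0.7·3.92·0.828 = 2.2915 (%²).
σ_p = √2.2915 = 1.514%.
At 90%, z = 1.282.
VaR = 1.282 × 1.514% = 1.941%; on $10,000,000 that is $194,100.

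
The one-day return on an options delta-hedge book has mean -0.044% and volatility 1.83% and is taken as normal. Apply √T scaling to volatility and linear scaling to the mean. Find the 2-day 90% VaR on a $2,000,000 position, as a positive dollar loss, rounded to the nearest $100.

$68,100

At 90%, z = 1.282.
σ_{2d} = 1.83% × √2 = 2.588%; μ_{2d} = 2 × -0.044% = -0.088%.
VaR = −(-0.088%) + 1.282 × 2.588% = 3.406%.
On $2,000,000: 0.03406 × $2,000,000 = $68,120.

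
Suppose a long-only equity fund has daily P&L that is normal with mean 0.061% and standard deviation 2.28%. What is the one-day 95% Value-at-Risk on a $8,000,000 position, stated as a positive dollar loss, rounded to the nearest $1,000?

At 95% one-sided, z = 1.645.
VaR = −μ + z·σ = −(0.061%) + 1.645 × 2.28% = 3.690%.
On $8,000,000: 0.03690 × $8,000,000 = $295,200.

$295,000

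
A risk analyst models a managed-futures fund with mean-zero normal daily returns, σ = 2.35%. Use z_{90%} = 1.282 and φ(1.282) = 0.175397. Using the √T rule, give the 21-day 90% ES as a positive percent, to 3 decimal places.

18.889%

σ_{21d} = 2.35% × √21 = 10.769%.
ES multiplier = φ(z)/(1−α) = 0.175397/0.1 = 1.754.
ES = 10.769% × 1.754 = 18.889%.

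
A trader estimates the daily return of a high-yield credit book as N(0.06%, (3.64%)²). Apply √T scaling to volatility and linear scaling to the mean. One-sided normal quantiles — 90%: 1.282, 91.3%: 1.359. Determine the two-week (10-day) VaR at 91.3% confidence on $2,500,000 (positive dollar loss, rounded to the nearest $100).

σ_{10d} = 3.64% × √10 = 11.511%; μ_{10d} = 10 × 0.06% = 0.600%.
VaR = −(0.600%) + 1.359 × 11.511% = 15.043%.
On $2,500,000: 0.15043 × $2,500,000 = $376,075.

$376,100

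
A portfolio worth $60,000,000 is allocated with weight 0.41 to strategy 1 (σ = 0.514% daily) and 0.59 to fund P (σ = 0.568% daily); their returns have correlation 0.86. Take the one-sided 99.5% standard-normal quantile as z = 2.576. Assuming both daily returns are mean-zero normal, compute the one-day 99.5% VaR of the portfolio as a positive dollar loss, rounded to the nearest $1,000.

$815,000

σ_p² = 0.41²·0.514² + 0.59²·0.568² + 2·0.86·0.41·0.59·0.514·0.568 = 0.2782 (%²).
σ_p = √0.2782 = 0.527%.
VaR = 2.576 × 0.527% = 1.358%; on $60,000,000 that is $814,800.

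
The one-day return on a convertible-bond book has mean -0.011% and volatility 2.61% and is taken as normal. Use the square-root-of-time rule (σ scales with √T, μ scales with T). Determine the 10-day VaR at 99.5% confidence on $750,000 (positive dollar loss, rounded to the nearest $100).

At 99.5%, z = 2.576.
σ_{10d} = 2.61% × √10 = 8.254%; μ_{10d} = 10 × -0.011% = -0.110%.
VaR = −(-0.110%) + 2.576 × 8.254% = 21.372%.
On $750,000: 0.21372 × $750,000 = $160,290.

$160,300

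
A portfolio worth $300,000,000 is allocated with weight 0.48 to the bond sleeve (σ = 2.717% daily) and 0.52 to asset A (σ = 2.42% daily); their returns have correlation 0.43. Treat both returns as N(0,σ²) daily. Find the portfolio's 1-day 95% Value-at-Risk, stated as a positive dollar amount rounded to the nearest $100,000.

σ_p² = 0.48²·2.717² + 0.52²·2.42² + 2·0.43·0.48·0.52·2.717·2.42 = 4.6958 (%²).
σ_p = √4.6958 = 2.167%.
At 95%, z = 1.645.
VaR = 1.645 × 2.167% = 3.565%; on $300,000,000 that is $10,695,000.

$10,700,000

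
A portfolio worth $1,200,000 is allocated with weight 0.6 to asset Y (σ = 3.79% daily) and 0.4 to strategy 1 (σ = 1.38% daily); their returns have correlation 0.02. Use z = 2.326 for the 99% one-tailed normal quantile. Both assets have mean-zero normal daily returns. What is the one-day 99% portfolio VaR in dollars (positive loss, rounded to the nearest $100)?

$65,600

σ_p² = 0.6²·3.79² + 0.4²·1.38² + 2·0.02·0.6·0.4·3.79·1.38 = 5.5260 (%²).
σ_p = √5.5260 = 2.351%.
VaR = 2.326 × 2.351% = 5.468%; on $1,200,000 that is $65,616.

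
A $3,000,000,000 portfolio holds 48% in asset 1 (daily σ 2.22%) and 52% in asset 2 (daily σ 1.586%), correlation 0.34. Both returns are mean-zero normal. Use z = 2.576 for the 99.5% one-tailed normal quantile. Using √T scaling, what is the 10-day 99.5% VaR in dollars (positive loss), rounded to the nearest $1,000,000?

σ_p = √(0.48²·2.22² + 0.52²·1.586² + 2·0.34·0.48·0.52·2.22·1.586) = 1.553%.
σ_{10d} = 1.553% × √10 = 4.911%.
VaR = 2.576 × 4.911% = 12.651%; on $3,000,000,000 that is $379,530,000.

$380,000,000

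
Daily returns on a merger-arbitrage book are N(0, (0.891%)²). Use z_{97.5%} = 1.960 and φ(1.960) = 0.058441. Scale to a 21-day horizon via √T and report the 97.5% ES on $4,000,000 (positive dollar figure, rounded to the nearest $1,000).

$382,000

σ_{21d} = 0.891% × √21 = 4.083%.
ES multiplier = φ(z)/(1−α) = 0.058441/0.025 = 2.338.
ES = 4.083% × 2.338 = 9.546%; on $4,000,000: $381,840.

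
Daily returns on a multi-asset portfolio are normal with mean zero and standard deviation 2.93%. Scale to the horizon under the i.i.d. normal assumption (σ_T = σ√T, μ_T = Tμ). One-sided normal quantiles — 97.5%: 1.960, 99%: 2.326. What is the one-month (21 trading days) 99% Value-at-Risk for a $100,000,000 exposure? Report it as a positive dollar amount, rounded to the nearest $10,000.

$31,230,000

σ_{21d} = 2.93% × √21 = 13.427%.
VaR = 2.326 × 13.427% = 31.231%.
On $100,000,000: 0.31231 × $100,000,000 = $31,231,000.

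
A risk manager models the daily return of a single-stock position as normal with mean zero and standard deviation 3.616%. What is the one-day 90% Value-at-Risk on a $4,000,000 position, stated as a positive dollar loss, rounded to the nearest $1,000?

At 90% one-sided, z = 1.282.
VaR = z·σ = 1.282 × 3.616% = 4.636%.
On $4,000,000: 0.04636 × $4,000,000 = $185,440.

$185,000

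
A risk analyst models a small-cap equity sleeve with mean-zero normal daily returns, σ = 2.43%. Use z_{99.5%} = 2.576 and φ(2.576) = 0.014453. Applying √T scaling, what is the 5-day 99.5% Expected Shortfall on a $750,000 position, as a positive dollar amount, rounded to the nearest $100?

$117,800

σ_{5d} = 2.43% × √5 = 5.434%.
ES multiplier = φ(z)/(1−α) = 0.014453/0.005 = 2.891.
ES = 5.434% × 2.891 = 15.710%; on $750,000: $117,825.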